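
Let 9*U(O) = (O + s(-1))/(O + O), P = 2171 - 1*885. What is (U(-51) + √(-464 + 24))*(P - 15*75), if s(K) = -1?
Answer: 4186/459 + 322*I*√110 ≈ 9.1198 + 3377.2*I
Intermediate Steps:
P = 1286 (P = 2171 - 885 = 1286)
U(O) = (-1 + O)/(18*O) (U(O) = ((O - 1)/(O + O))/9 = ((-1 + O)/((2*O)))/9 = ((-1 + O)*(1/(2*O)))/9 = ((-1 + O)/(2*O))/9 = (-1 + O)/(18*O))
(U(-51) + √(-464 + 24))*(P - 15*75) = ((1/18)*(-1 - 51)/(-51) + √(-464 + 24))*(1286 - 15*75) = ((1/18)*(-1/51)*(-52) + √(-440))*(1286 - 1125) = (26/459 + 2*I*√110)*161 = 4186/459 + 322*I*√110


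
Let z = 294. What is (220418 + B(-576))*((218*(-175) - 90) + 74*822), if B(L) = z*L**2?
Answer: 2208260750456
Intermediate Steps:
B(L) = 294*L**2
(220418 + B(-576))*((218*(-175) - 90) + 74*822) = (220418 + 294*(-576)**2)*((218*(-175) - 90) + 74*822) = (220418 + 294*331776)*((-38150 - 90) + 60828) = (220418 + 97542144)*(-38240 + 60828) = 97762562*22588 = 2208260750456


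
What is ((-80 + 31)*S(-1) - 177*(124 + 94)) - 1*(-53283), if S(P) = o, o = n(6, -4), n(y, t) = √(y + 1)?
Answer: 14697 - 49*√7 ≈ 14567.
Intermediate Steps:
n(y, t) = √(1 + y)
o = √7 (o = √(1 + 6) = √7 ≈ 2.6458)
S(P) = √7
((-80 + 31)*S(-1) - 177*(124 + 94)) - 1*(-53283) = ((-80 + 31)*√7 - 177*(124 + 94)) - 1*(-53283) = (-49*√7 - 177*218) + 53283 = (-49*√7 - 38586) + 53283 = (-38586 - 49*√7) + 53283 = 14697 - 49*√7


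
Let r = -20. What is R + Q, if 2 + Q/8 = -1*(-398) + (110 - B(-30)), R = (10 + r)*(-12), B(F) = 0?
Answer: 4168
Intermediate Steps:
R = 120 (R = (10 - 20)*(-12) = -10*(-12) = 120)
Q = 4048 (Q = -16 + 8*(-1*(-398) + (110 - 1*0)) = -16 + 8*(398 + (110 + 0)) = -16 + 8*(398 + 110) = -16 + 8*508 = -16 + 4064 = 4048)
R + Q = 120 + 4048 = 4168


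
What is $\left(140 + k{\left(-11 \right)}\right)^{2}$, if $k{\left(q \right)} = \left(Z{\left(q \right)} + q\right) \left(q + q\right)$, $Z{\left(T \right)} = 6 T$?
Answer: $3363556$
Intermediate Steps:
$k{\left(q \right)} = 14 q^{2}$ ($k{\left(q \right)} = \left(6 q + q\right) \left(q + q\right) = 7 q 2 q = 14 q^{2}$)
$\left(140 + k{\left(-11 \right)}\right)^{2} = \left(140 + 14 \left(-11\right)^{2}\right)^{2} = \left(140 + 14 \cdot 121\right)^{2} = \left(140 + 1694\right)^{2} = 1834^{2} = 3363556$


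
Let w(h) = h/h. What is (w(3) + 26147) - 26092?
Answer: 56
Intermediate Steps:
w(h) = 1
(w(3) + 26147) - 26092 = (1 + 26147) - 26092 = 26148 - 26092 = 56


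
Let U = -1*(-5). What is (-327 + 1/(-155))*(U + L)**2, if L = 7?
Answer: -7298784/155 ≈ -47089.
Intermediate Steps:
U = 5
(-327 + 1/(-155))*(U + L)**2 = (-327 + 1/(-155))*(5 + 7)**2 = (-327 - 1/155)*12**2 = -50686/155*144 = -7298784/155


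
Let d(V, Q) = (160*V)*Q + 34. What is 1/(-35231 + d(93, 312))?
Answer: 1/4607363 ≈ 2.1704e-7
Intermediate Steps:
d(V, Q) = 34 + 160*Q*V (d(V, Q) = 160*Q*V + 34 = 34 + 160*Q*V)
1/(-35231 + d(93, 312)) = 1/(-35231 + (34 + 160*312*93)) = 1/(-35231 + (34 + 4642560)) = 1/(-35231 + 4642594) = 1/4607363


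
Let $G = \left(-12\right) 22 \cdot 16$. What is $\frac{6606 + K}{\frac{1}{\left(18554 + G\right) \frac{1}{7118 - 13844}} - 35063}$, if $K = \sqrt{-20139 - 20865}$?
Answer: $- \frac{23665995}{125614879} - \frac{21495 i \sqrt{1139}}{125614879} \approx -0.1884 - 0.0057751 i$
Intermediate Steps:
$G = -4224$ ($G = \left(-264\right) 16 = -4224$)
$K = 6 i \sqrt{1139}$ ($K = \sqrt{-41004} = 6 i \sqrt{1139} \approx 202.49 i$)
$\frac{6606 + K}{\frac{1}{\left(18554 + G\right) \frac{1}{7118 - 13844}} - 35063} = \frac{6606 + 6 i \sqrt{1139}}{\frac{1}{\left(18554 - 4224\right) \frac{1}{7118 - 13844}} - 35063} = \frac{6606 + 6 i \sqrt{1139}}{\frac{1}{14330 \frac{1}{-6726}} - 35063} = \frac{6606 + 6 i \sqrt{1139}}{\frac{1}{14330 \left(- \frac{1}{6726}\right)} - 35063} = \frac{6606 + 6 i \sqrt{1139}}{\frac{1}{- \frac{7165}{3363}} - 35063} = \frac{6606 + 6 i \sqrt{1139}}{- \frac{3363}{7165} - 35063} = \frac{6606 + 6 i \sqrt{1139}}{- \frac{251229758}{7165}} = \left(6606 + 6 i \sqrt{1139}\right) \left(- \frac{7165}{251229758}\right) = - \frac{23665995}{125614879} - \frac{21495 i \sqrt{1139}}{125614879}$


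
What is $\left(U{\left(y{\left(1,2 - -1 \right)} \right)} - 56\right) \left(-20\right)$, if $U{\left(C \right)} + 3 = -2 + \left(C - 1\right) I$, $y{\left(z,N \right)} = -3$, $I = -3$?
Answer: $980$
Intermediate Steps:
$U{\left(C \right)} = -2 - 3 C$ ($U{\left(C \right)} = -3 + \left(-2 + \left(C - 1\right) \left(-3\right)\right) = -3 + \left(-2 + \left(-1 + C\right) \left(-3\right)\right) = -3 - \left(-1 + 3 C\right) = -2 - 3 C$)
$\left(U{\left(y{\left(1,2 - -1 \right)} \right)} - 56\right) \left(-20\right) = \left(\left(-2 - -9\right) - 56\right) \left(-20\right) = \left(\left(-2 + 9\right) - 56\right) \left(-20\right) = \left(7 - 56\right) \left(-20\right) = \left(-49\right) \left(-20\right) = 980$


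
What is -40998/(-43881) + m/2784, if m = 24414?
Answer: 65858287/6786928 ≈ 9.7037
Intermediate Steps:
-40998/(-43881) + m/2784 = -40998/(-43881) + 24414/2784 = -40998*(-1/43881) + 24414*(1/2784) = 13666/14627 + 4069/464 = 65858287/6786928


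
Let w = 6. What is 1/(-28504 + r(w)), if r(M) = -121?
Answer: -1/28625 ≈ -3.4934e-5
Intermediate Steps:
1/(-28504 + r(w)) = 1/(-28504 - 121) = 1/(-28625) = -1/28625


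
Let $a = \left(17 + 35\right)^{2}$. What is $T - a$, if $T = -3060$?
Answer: $-5764$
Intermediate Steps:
$a = 2704$ ($a = 52^{2} = 2704$)
$T - a = -3060 - 2704 = -5764$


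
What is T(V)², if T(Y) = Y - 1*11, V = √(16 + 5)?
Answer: (11 - √21)² ≈ 41.183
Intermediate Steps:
V = √21 ≈ 4.5826
T(Y) = -11 + Y (T(Y) = Y - 11 = -11 + Y)
T(V)² = (-11 + √21)²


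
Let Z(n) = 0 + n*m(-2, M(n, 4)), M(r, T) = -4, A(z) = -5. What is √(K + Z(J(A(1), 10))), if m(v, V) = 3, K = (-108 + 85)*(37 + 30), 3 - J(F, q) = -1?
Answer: I*√1529 ≈ 39.102*I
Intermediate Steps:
J(F, q) = 4 (J(F, q) = 3 - 1*(-1) = 3 + 1 = 4)
K = -1541 (K = -23*67 = -1541)
Z(n) = 3*n (Z(n) = 0 + n*3 = 0 + 3*n = 3*n)
√(K + Z(J(A(1), 10))) = √(-1541 + 3*4) = √(-1541 + 12) = √(-1529) = I*√1529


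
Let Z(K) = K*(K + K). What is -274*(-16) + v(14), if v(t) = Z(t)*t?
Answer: 9872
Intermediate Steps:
Z(K) = 2*K² (Z(K) = K*(2*K) = 2*K²)
v(t) = 2*t³ (v(t) = (2*t²)*t = 2*t³)
-274*(-16) + v(14) = -274*(-16) + 2*14³ = 4384 + 2*2744 = 4384 + 5488 = 9872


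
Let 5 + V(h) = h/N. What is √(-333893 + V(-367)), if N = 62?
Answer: 3*I*√142614074/62 ≈ 577.84*I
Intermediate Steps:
V(h) = -5 + h/62
√(-333893 + V(-367)) = √(-333893 + (-5 + (1/62)*(-367))) = √(-333893 + (-5 - 367/62)) = √(-333893 - 677/62) = √(-20702043/62) = 3*I*√142614074/62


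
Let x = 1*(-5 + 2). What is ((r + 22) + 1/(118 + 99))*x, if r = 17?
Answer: -25392/217 ≈ -117.01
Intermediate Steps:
x = -3 (x = 1*(-3) = -3)
((r + 22) + 1/(118 + 99))*x = ((17 + 22) + 1/(118 + 99))*(-3) = (39 + 1/217)*(-3) = (8464/217)*(-3) = -25392/217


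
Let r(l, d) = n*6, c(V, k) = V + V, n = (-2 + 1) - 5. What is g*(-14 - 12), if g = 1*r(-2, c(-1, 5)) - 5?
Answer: 1066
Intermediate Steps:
n = -6 (n = -1 - 5 = -6)
c(V, k) = 2*V
r(l, d) = -36 (r(l, d) = -6*6 = -36)
g = -41 (g = 1*(-36) - 5 = -36 - 5 = -41)
g*(-14 - 12) = -41*(-14 - 12) = -41*(-26) = 1066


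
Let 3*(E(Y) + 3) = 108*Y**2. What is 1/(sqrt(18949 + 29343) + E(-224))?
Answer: 1806333/3262838858597 - 2*sqrt(12073)/3262838858597 ≈ 5.5354e-7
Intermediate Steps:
E(Y) = -3 + 36*Y**2 (E(Y) = -3 + (108*Y**2)/3 = -3 + 36*Y**2)
1/(sqrt(18949 + 29343) + E(-224)) = 1/(sqrt(18949 + 29343) + (-3 + 36*(-224)**2)) = 1/(sqrt(48292) + (-3 + 36*50176)) = 1/(2*sqrt(12073) + (-3 + 1806336)) = 1/(2*sqrt(12073) + 1806333) = 1/(1806333 + 2*sqrt(12073))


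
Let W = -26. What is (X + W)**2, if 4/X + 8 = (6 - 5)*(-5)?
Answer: 116964/169 ≈ 692.09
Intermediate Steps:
X = -4/13 (X = 4/(-8 + (6 - 5)*(-5)) = 4/(-8 + 1*(-5)) = 4/(-8 - 5) = 4/(-13) = 4*(-1/13) = -4/13 ≈ -0.30769)
(X + W)**2 = (-4/13 - 26)**2 = (-342/13)**2 = 116964/169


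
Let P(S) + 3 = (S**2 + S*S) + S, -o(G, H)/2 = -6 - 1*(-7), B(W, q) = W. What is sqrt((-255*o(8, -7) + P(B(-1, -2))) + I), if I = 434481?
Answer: sqrt(434989) ≈ 659.54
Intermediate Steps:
o(G, H) = -2 (o(G, H) = -2*(-6 - 1*(-7)) = -2*(-6 + 7) = -2*1 = -2)
P(S) = -3 + S + 2*S**2 (P(S) = -3 + ((S**2 + S*S) + S) = -3 + ((S**2 + S**2) + S) = -3 + (2*S**2 + S) = -3 + (S + 2*S**2) = -3 + S + 2*S**2)
sqrt((-255*o(8, -7) + P(B(-1, -2))) + I) = sqrt((-255*(-2) + (-3 - 1 + 2*(-1)**2)) + 434481) = sqrt((510 + (-3 - 1 + 2*1)) + 434481) = sqrt((510 + (-3 - 1 + 2)) + 434481) = sqrt((510 - 2) + 434481) = sqrt(508 + 434481) = sqrt(434989)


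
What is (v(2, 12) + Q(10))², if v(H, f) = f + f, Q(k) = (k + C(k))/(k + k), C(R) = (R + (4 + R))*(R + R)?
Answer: 9409/4 ≈ 2352.3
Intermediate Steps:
C(R) = 2*R*(4 + 2*R) (C(R) = (4 + 2*R)*(2*R) = 2*R*(4 + 2*R))
Q(k) = (k + 4*k*(2 + k))/(2*k) (Q(k) = (k + 4*k*(2 + k))/(k + k) = (k + 4*k*(2 + k))/((2*k)) = (k + 4*k*(2 + k))*(1/(2*k)) = (k + 4*k*(2 + k))/(2*k))
v(H, f) = 2*f
(v(2, 12) + Q(10))² = (2*12 + (9/2 + 2*10))² = (24 + (9/2 + 20))² = (24 + 49/2)² = (97/2)² = 9409/4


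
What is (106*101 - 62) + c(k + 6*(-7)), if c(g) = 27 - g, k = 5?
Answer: 10708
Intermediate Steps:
(106*101 - 62) + c(k + 6*(-7)) = (106*101 - 62) + (27 - (5 + 6*(-7))) = (10706 - 62) + (27 - (5 - 42)) = 10644 + (27 - 1*(-37)) = 10644 + (27 + 37) = 10644 + 64 = 10708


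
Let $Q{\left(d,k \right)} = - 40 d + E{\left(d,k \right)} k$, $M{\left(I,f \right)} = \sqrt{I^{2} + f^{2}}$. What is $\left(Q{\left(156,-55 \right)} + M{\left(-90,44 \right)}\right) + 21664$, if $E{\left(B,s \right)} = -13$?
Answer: $16139 + 2 \sqrt{2509} \approx 16239.0$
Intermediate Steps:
$Q{\left(d,k \right)} = - 40 d - 13 k$
$\left(Q{\left(156,-55 \right)} + M{\left(-90,44 \right)}\right) + 21664 = \left(\left(\left(-40\right) 156 - -715\right) + \sqrt{\left(-90\right)^{2} + 44^{2}}\right) + 21664 = \left(\left(-6240 + 715\right) + \sqrt{8100 + 1936}\right) + 21664 = \left(-5525 + \sqrt{10036}\right) + 21664 = \left(-5525 + 2 \sqrt{2509}\right) + 21664 = 16139 + 2 \sqrt{2509}$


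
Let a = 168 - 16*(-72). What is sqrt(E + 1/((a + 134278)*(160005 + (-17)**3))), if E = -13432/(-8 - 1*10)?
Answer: sqrt(742567704367766798421110)/31545247524 ≈ 27.317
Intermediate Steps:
a = 1320 (a = 168 + 1152 = 1320)
E = 6716/9 (E = -13432/(-8 - 10) = -13432/(-18) = -13432*(-1/18) = 6716/9 ≈ 746.22)
sqrt(E + 1/((a + 134278)*(160005 + (-17)**3))) = sqrt(6716/9 + 1/((1320 + 134278)*(160005 + (-17)**3))) = sqrt(6716/9 + 1/(135598*(160005 - 4913))) = sqrt(6716/9 + 1/(135598*155092)) = sqrt(6716/9 + 1/21030165016) = sqrt(141238588247465/189271485144) = sqrt(742567704367766798421110)/31545247524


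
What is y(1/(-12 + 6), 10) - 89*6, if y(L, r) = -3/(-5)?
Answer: -2667/5 ≈ -533.40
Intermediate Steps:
y(L, r) = ⅗ (y(L, r) = -3*(-⅕) = ⅗)
y(1/(-12 + 6), 10) - 89*6 = ⅗ - 89*6 = ⅗ - 534 = -2667/5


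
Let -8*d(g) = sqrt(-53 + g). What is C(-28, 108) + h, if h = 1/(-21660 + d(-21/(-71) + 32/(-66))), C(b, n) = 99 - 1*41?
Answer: 2040172175038678/35175410327911 + 4*I*sqrt(291989346)/35175410327911 ≈ 58.0 + 1.9431e-9*I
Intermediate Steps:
C(b, n) = 58 (C(b, n) = 99 - 41 = 58)
d(g) = -sqrt(-53 + g)/8
h = 1/(-21660 - I*sqrt(291989346)/18744) (h = 1/(-21660 - sqrt(-53 + (-21/(-71) + 32/(-66)))/8) = 1/(-21660 - sqrt(-53 + (-21*(-1/71) + 32*(-1/66)))/8) = 1/(-21660 - sqrt(-53 + (21/71 - 16/33))/8) = 1/(-21660 - sqrt(-53 - 443/2343)/8) = 1/(-21660 - I*sqrt(291989346)/18744) ≈ -4.6168e-5 + 1.9e-9*I)
C(-28, 108) + h = 58 + (-1623980160/35175410327911 + 4*I*sqrt(291989346)/35175410327911) = 2040172175038678/35175410327911 + 4*I*sqrt(291989346)/35175410327911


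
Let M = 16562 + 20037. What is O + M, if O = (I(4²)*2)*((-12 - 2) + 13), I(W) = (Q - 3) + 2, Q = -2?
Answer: 36605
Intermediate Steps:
I(W) = -3 (I(W) = (-2 - 3) + 2 = -5 + 2 = -3)
M = 36599
O = 6 (O = (-3*2)*((-12 - 2) + 13) = -6*(-14 + 13) = -6*(-1) = 6)
O + M = 6 + 36599 = 36605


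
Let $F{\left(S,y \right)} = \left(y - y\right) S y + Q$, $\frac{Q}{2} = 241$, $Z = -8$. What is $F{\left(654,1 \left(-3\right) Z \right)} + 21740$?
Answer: $22222$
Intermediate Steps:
$Q = 482$ ($Q = 2 \cdot 241 = 482$)
$F{\left(S,y \right)} = 482$ ($F{\left(S,y \right)} = \left(y - y\right) S y + 482 = 0 S y + 482 = 0 y + 482 = 0 + 482 = 482$)
$F{\left(654,1 \left(-3\right) Z \right)} + 21740 = 482 + 21740 = 22222$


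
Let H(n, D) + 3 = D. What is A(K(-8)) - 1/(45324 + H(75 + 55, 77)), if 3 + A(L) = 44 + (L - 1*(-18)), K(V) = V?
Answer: 2315297/45398 ≈ 51.000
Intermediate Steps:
H(n, D) = -3 + D
A(L) = 59 + L (A(L) = -3 + (44 + (L - 1*(-18))) = -3 + (44 + (L + 18)) = -3 + (44 + (18 + L)) = -3 + (62 + L) = 59 + L)
A(K(-8)) - 1/(45324 + H(75 + 55, 77)) = (59 - 8) - 1/(45324 + (-3 + 77)) = 51 - 1/(45324 + 74) = 51 - 1/45398 = 2315297/45398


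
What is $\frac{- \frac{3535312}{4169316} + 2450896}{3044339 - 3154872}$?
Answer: $- \frac{2554639092956}{115211751357} \approx -22.173$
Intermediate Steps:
$\frac{- \frac{3535312}{4169316} + 2450896}{3044339 - 3154872} = \frac{\left(-3535312\right) \frac{1}{4169316} + 2450896}{-110533} = \left(- \frac{883828}{1042329} + 2450896\right) \left(- \frac{1}{110533}\right) = \frac{2554639092956}{1042329} \left(- \frac{1}{110533}\right) = - \frac{2554639092956}{115211751357}$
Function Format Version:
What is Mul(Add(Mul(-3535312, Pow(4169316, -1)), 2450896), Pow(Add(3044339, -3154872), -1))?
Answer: Rational(-2554639092956, 115211751357) ≈ -22.173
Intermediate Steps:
Mul(Add(Mul(-3535312, Pow(4169316, -1)), 2450896), Pow(Add(3044339, -3154872), -1)) = Mul(Add(Mul(-3535312, Rational(1, 4169316)), 2450896), Pow(-110533, -1)) = Mul(Add(Rational(-883828, 1042329), 2450896), Rational(-1, 110533)) = Mul(Rational(2554639092956, 1042329), Rational(-1, 110533)) = Rational(-2554639092956, 115211751357)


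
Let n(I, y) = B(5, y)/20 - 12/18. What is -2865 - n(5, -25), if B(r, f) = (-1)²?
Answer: -171863/60 ≈ -2864.4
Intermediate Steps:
B(r, f) = 1
n(I, y) = -37/60 (n(I, y) = 1/20 - 12/18 = 1*(1/20) - 12*1/18 = 1/20 - ⅔ = -37/60)
-2865 - n(5, -25) = -2865 - 1*(-37/60) = -2865 + 37/60 = -171863/60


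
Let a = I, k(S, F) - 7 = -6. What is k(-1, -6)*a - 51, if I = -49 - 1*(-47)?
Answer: -53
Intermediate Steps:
k(S, F) = 1 (k(S, F) = 7 - 6 = 1)
I = -2 (I = -49 + 47 = -2)
a = -2
k(-1, -6)*a - 51 = 1*(-2) - 51 = -2 - 51 = -53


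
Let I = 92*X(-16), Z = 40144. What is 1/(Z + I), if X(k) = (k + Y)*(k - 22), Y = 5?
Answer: 1/78600 ≈ 1.2723e-5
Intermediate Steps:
X(k) = (-22 + k)*(5 + k) (X(k) = (k + 5)*(k - 22) = (5 + k)*(-22 + k) = (-22 + k)*(5 + k))
I = 38456 (I = 92*(-110 + (-16)² - 17*(-16)) = 92*(-110 + 256 + 272) = 92*418 = 38456)
1/(Z + I) = 1/(40144 + 38456) = 1/78600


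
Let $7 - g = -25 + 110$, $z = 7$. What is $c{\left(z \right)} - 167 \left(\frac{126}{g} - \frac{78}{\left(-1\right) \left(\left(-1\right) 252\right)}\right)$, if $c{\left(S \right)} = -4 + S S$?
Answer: $\frac{200087}{546} \approx 366.46$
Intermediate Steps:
$g = -78$ ($g = 7 - \left(-25 + 110\right) = 7 - 85 = -78$)
$c{\left(S \right)} = -4 + S^{2}$
$c{\left(z \right)} - 167 \left(\frac{126}{g} - \frac{78}{\left(-1\right) \left(\left(-1\right) 252\right)}\right) = \left(-4 + 7^{2}\right) - 167 \left(\frac{126}{-78} - \frac{78}{\left(-1\right) \left(\left(-1\right) 252\right)}\right) = \left(-4 + 49\right) - 167 \left(126 \left(- \frac{1}{78}\right) - \frac{78}{\left(-1\right) \left(-252\right)}\right) = 45 - 167 \left(- \frac{21}{13} - \frac{78}{252}\right) = 45 - 167 \left(- \frac{21}{13} - \frac{13}{42}\right) = 45 - - \frac{175517}{546} = 45 + \frac{175517}{546} = \frac{200087}{546}$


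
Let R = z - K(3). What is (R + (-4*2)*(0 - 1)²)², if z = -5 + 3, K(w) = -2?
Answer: 64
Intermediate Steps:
z = -2
R = 0 (R = -2 - 1*(-2) = -2 + 2 = 0)
(R + (-4*2)*(0 - 1)²)² = (0 + (-4*2)*(0 - 1)²)² = (0 - 8*(-1)²)² = (0 - 8*1)² = (0 - 8)² = (-8)² = 64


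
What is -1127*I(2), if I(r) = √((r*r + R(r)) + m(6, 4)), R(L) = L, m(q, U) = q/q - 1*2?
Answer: -1127*√5 ≈ -2520.0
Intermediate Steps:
m(q, U) = -1 (m(q, U) = 1 - 2 = -1)
I(r) = √(-1 + r + r²) (I(r) = √((r*r + r) - 1) = √((r² + r) - 1) = √((r + r²) - 1) = √(-1 + r + r²))
-1127*I(2) = -1127*√(-1 + 2 + 2²) = -1127*√(-1 + 2 + 4) = -1127*√5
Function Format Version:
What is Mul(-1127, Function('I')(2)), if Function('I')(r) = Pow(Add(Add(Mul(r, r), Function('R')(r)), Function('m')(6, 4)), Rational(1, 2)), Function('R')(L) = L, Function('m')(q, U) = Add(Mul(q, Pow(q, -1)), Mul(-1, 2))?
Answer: Mul(-1127, Pow(5, Rational(1, 2))) ≈ -2520.0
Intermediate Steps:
Function('m')(q, U) = -1 (Function('m')(q, U) = Add(1, -2) = -1)
Function('I')(r) = Pow(Add(-1, r, Pow(r, 2)), Rational(1, 2)) (Function('I')(r) = Pow(Add(Add(Mul(r, r), r), -1), Rational(1, 2)) = Pow(Add(Add(Pow(r, 2), r), -1), Rational(1, 2)) = Pow(Add(Add(r, Pow(r, 2)), -1), Rational(1, 2)) = Pow(Add(-1, r, Pow(r, 2)), Rational(1, 2)))
Mul(-1127, Function('I')(2)) = Mul(-1127, Pow(Add(-1, 2, Pow(2, 2)), Rational(1, 2))) = Mul(-1127, Pow(Add(-1, 2, 4), Rational(1, 2))) = Mul(-1127, Pow(5, Rational(1, 2)))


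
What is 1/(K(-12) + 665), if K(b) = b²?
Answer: 1/809 ≈ 0.0012361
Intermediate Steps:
1/(K(-12) + 665) = 1/((-12)² + 665) = 1/(144 + 665) = 1/809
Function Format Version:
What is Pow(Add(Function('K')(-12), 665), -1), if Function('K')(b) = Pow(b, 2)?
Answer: Rational(1, 809) ≈ 0.0012361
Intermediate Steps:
Pow(Add(Function('K')(-12), 665), -1) = Pow(Add(Pow(-12, 2), 665), -1) = Pow(Add(144, 665), -1) = Pow(809, -1) = Rational(1, 809)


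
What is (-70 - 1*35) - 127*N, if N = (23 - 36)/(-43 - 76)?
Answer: -14146/119 ≈ -118.87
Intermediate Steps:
N = 13/119 (N = -13/(-119) = -13*(-1/119) = 13/119 ≈ 0.10924)
(-70 - 1*35) - 127*N = (-70 - 1*35) - 127*13/119 = (-70 - 35) - 1651/119 = -105 - 1651/119 = -14146/119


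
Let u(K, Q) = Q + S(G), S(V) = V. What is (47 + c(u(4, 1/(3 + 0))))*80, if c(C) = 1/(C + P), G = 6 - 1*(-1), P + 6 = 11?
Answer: 139360/37 ≈ 3766.5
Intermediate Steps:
P = 5 (P = -6 + 11 = 5)
G = 7 (G = 6 + 1 = 7)
u(K, Q) = 7 + Q (u(K, Q) = Q + 7 = 7 + Q)
c(C) = 1/(5 + C) (c(C) = 1/(C + 5) = 1/(5 + C))
(47 + c(u(4, 1/(3 + 0))))*80 = (47 + 1/(5 + (7 + 1/(3 + 0))))*80 = (47 + 1/(5 + (7 + 1/3)))*80 = (47 + 1/(5 + 22/3))*80 = (47 + 1/(37/3))*80 = (47 + 3/37)*80 = (1742/37)*80 = 139360/37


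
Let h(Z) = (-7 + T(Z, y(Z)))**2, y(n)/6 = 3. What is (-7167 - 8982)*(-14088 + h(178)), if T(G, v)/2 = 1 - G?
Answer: -1877046717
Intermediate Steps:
y(n) = 18 (y(n) = 6*3 = 18)
T(G, v) = 2 - 2*G (T(G, v) = 2*(1 - G) = 2 - 2*G)
h(Z) = (-5 - 2*Z)**2 (h(Z) = (-7 + (2 - 2*Z))**2 = (-5 - 2*Z)**2)
(-7167 - 8982)*(-14088 + h(178)) = (-7167 - 8982)*(-14088 + (5 + 2*178)**2) = -16149*(-14088 + (5 + 356)**2) = -16149*(-14088 + 361**2) = -16149*(-14088 + 130321) = -16149*116233 = -1877046717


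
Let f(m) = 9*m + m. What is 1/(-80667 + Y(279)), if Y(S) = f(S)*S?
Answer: 1/697743 ≈ 1.4332e-6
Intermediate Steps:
f(m) = 10*m
Y(S) = 10*S**2 (Y(S) = (10*S)*S = 10*S**2)
1/(-80667 + Y(279)) = 1/(-80667 + 10*279**2) = 1/(-80667 + 10*77841) = 1/(-80667 + 778410) = 1/697743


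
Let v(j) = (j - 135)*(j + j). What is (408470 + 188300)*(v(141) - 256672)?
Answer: -152164414600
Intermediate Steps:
v(j) = 2*j*(-135 + j) (v(j) = (-135 + j)*(2*j) = 2*j*(-135 + j))
(408470 + 188300)*(v(141) - 256672) = (408470 + 188300)*(2*141*(-135 + 141) - 256672) = 596770*(2*141*6 - 256672) = 596770*(1692 - 256672) = 596770*(-254980) = -152164414600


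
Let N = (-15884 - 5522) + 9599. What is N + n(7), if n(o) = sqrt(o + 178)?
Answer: -11807 + sqrt(185) ≈ -11793.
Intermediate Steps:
N = -11807 (N = -21406 + 9599 = -11807)
n(o) = sqrt(178 + o)
N + n(7) = -11807 + sqrt(178 + 7) = -11807 + sqrt(185)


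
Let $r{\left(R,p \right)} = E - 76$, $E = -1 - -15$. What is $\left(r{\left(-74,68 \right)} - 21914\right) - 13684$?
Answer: $-35660$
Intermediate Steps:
$E = 14$ ($E = -1 + 15 = 14$)
$r{\left(R,p \right)} = -62$ ($r{\left(R,p \right)} = 14 - 76 = -62$)
$\left(r{\left(-74,68 \right)} - 21914\right) - 13684 = \left(-62 - 21914\right) - 13684 = -21976 - 13684 = -35660$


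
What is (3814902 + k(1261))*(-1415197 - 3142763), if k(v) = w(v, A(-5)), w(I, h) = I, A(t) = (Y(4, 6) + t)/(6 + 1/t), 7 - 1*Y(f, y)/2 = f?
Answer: -17393918307480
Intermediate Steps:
Y(f, y) = 14 - 2*f
A(t) = (6 + t)/(6 + 1/t) (A(t) = ((14 - 2*4) + t)/(6 + 1/t) = ((14 - 8) + t)/(6 + 1/t) = (6 + t)/(6 + 1/t))
k(v) = v
(3814902 + k(1261))*(-1415197 - 3142763) = (3814902 + 1261)*(-1415197 - 3142763) = 3816163*(-4557960) = -17393918307480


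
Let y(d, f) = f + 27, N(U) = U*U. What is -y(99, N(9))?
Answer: -108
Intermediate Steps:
N(U) = U**2
y(d, f) = 27 + f
-y(99, N(9)) = -(27 + 9**2) = -(27 + 81) = -1*108 = -108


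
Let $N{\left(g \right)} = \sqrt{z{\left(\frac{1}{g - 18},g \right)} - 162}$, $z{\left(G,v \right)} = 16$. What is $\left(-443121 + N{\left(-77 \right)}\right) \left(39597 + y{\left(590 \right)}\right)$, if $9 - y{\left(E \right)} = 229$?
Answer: $-17448775617 + 39377 i \sqrt{146} \approx -1.7449 \cdot 10^{10} + 4.7579 \cdot 10^{5} i$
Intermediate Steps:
$y{\left(E \right)} = -220$ ($y{\left(E \right)} = 9 - 229 = -220$)
$N{\left(g \right)} = i \sqrt{146}$ ($N{\left(g \right)} = \sqrt{16 - 162} = \sqrt{-146} = i \sqrt{146}$)
$\left(-443121 + N{\left(-77 \right)}\right) \left(39597 + y{\left(590 \right)}\right) = \left(-443121 + i \sqrt{146}\right) \left(39597 - 220\right) = \left(-443121 + i \sqrt{146}\right) 39377 = -17448775617 + 39377 i \sqrt{146}$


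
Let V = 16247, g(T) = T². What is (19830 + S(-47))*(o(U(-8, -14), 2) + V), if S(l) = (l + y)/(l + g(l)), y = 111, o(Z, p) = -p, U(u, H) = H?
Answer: 348232076190/1081 ≈ 3.2214e+8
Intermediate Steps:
S(l) = (111 + l)/(l + l²) (S(l) = (l + 111)/(l + l²) = (111 + l)/(l + l²))
(19830 + S(-47))*(o(U(-8, -14), 2) + V) = (19830 + (111 - 47)/((-47)*(1 - 47)))*(-1*2 + 16247) = (19830 - 1/47*64/(-46))*(-2 + 16247) = (19830 - 1/47*(-1/46)*64)*16245 = (19830 + 32/1081)*16245 = (21436262/1081)*16245 = 348232076190/1081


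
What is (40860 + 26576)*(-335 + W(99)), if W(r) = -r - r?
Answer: -35943388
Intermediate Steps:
W(r) = -2*r
(40860 + 26576)*(-335 + W(99)) = (40860 + 26576)*(-335 - 2*99) = 67436*(-335 - 198) = 67436*(-533) = -35943388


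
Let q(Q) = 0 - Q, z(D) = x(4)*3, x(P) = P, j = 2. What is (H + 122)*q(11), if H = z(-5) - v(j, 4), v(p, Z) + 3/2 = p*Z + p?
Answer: -2761/2 ≈ -1380.5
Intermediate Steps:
v(p, Z) = -3/2 + p + Z*p (v(p, Z) = -3/2 + (p*Z + p) = -3/2 + (Z*p + p) = -3/2 + (p + Z*p) = -3/2 + p + Z*p)
z(D) = 12 (z(D) = 4*3 = 12)
q(Q) = -Q
H = 7/2 (H = 12 - (-3/2 + 2 + 4*2) = 12 - (-3/2 + 2 + 8) = 12 - 1*17/2 = 12 - 17/2 = 7/2 ≈ 3.5000)
(H + 122)*q(11) = (7/2 + 122)*(-1*11) = (251/2)*(-11) = -2761/2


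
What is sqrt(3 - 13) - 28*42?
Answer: -1176 + I*sqrt(10) ≈ -1176.0 + 3.1623*I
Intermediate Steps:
sqrt(3 - 13) - 28*42 = sqrt(-10) - 1176 = I*sqrt(10) - 1176 = -1176 + I*sqrt(10)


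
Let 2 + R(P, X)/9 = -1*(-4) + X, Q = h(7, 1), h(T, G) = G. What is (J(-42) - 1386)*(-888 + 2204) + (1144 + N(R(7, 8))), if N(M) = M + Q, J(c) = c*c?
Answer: 498683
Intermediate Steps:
J(c) = c²
Q = 1
R(P, X) = 18 + 9*X (R(P, X) = -18 + 9*(-1*(-4) + X) = -18 + 9*(4 + X) = -18 + (36 + 9*X) = 18 + 9*X)
N(M) = 1 + M (N(M) = M + 1 = 1 + M)
(J(-42) - 1386)*(-888 + 2204) + (1144 + N(R(7, 8))) = ((-42)² - 1386)*(-888 + 2204) + (1144 + (1 + (18 + 9*8))) = (1764 - 1386)*1316 + (1144 + (1 + (18 + 72))) = 378*1316 + (1144 + (1 + 90)) = 497448 + (1144 + 91) = 497448 + 1235 = 498683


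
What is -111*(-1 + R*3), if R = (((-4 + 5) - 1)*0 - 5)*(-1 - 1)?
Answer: -3219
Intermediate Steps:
R = 10 (R = ((1 - 1)*0 - 5)*(-2) = (0*0 - 5)*(-2) = (0 - 5)*(-2) = -5*(-2) = 10)
-111*(-1 + R*3) = -111*(-1 + 10*3) = -111*(-1 + 30) = -111*29 = -3219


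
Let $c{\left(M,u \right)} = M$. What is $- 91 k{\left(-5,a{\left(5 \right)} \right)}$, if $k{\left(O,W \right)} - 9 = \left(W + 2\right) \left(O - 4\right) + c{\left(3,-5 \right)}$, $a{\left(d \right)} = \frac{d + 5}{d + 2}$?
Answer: $1716$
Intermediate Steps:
$a{\left(d \right)} = \frac{5 + d}{2 + d}$
$k{\left(O,W \right)} = 12 + \left(-4 + O\right) \left(2 + W\right)$ ($k{\left(O,W \right)} = 9 + \left(\left(W + 2\right) \left(O - 4\right) + 3\right) = 9 + \left(\left(2 + W\right) \left(-4 + O\right) + 3\right) = 9 + \left(\left(-4 + O\right) \left(2 + W\right) + 3\right) = 9 + \left(3 + \left(-4 + O\right) \left(2 + W\right)\right) = 12 + \left(-4 + O\right) \left(2 + W\right)$)
$- 91 k{\left(-5,a{\left(5 \right)} \right)} = - 91 \left(4 - 4 \frac{5 + 5}{2 + 5} + 2 \left(-5\right) - 5 \frac{5 + 5}{2 + 5}\right) = - 91 \left(4 - 4 \cdot \frac{1}{7} \cdot 10 - 10 - 5 \cdot \frac{1}{7} \cdot 10\right) = - 91 \left(4 - \frac{40}{7} - 10 - \frac{50}{7}\right) = \left(-91\right) \left(- \frac{132}{7}\right) = 1716$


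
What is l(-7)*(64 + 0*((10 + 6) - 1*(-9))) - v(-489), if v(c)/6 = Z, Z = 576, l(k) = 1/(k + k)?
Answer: -24224/7 ≈ -3460.6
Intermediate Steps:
l(k) = 1/(2*k)
v(c) = 3456 (v(c) = 6*576 = 3456)
l(-7)*(64 + 0*((10 + 6) - 1*(-9))) - v(-489) = ((½)/(-7))*(64 + 0*((10 + 6) - 1*(-9))) - 1*3456 = ((½)*(-⅐))*(64 + 0*(16 + 9)) - 3456 = -(64 + 0*25)/14 - 3456 = -(64 + 0)/14 - 3456 = -1/14*64 - 3456 = -32/7 - 3456 = -24224/7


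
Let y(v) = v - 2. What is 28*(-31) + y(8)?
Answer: -862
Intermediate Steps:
y(v) = -2 + v
28*(-31) + y(8) = 28*(-31) + (-2 + 8) = -868 + 6 = -862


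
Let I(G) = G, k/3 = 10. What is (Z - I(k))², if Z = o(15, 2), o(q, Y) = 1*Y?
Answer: 784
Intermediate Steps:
o(q, Y) = Y
k = 30 (k = 3*10 = 30)
Z = 2
(Z - I(k))² = (2 - 1*30)² = (2 - 30)² = (-28)² = 784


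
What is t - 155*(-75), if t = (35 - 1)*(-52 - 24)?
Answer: 9041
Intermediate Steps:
t = -2584 (t = 34*(-76) = -2584)
t - 155*(-75) = -2584 - 155*(-75) = -2584 + 11625 = 9041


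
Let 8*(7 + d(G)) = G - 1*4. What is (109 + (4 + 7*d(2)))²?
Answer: 62001/16 ≈ 3875.1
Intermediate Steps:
d(G) = -15/2 + G/8 (d(G) = -7 + (G - 1*4)/8 = -7 + (G - 4)/8 = -7 + (-4 + G)/8 = -7 + (-½ + G/8) = -15/2 + G/8)
(109 + (4 + 7*d(2)))² = (109 + (4 + 7*(-15/2 + (⅛)*2)))² = (109 + (4 + 7*(-15/2 + ¼)))² = (109 + (4 + 7*(-29/4)))² = (109 + (4 - 203/4))² = (109 - 187/4)² = (249/4)² = 62001/16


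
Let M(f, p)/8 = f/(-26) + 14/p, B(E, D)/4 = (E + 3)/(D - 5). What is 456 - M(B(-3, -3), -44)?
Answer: 5044/11 ≈ 458.55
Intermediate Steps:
B(E, D) = 4*(3 + E)/(-5 + D) (B(E, D) = 4*((E + 3)/(D - 5)) = 4*((3 + E)/(-5 + D)) = 4*(3 + E)/(-5 + D))
M(f, p) = 112/p - 4*f/13 (M(f, p) = 8*(f/(-26) + 14/p) = 8*(f*(-1/26) + 14/p) = 8*(-f/26 + 14/p) = 8*(14/p - f/26) = 112/p - 4*f/13)
456 - M(B(-3, -3), -44) = 456 - (112/(-44) - 16*(3 - 3)/(13*(-5 - 3))) = 456 - (112*(-1/44) - 16*0/(13*(-8))) = 456 - (-28/11 - 16*(-1)*0/(13*8)) = 456 - (-28/11 - 4/13*0) = 456 - (-28/11 + 0) = 456 - 1*(-28/11) = 456 + 28/11 = 5044/11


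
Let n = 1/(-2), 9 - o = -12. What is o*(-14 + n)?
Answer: -609/2 ≈ -304.50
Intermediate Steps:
o = 21 (o = 9 - 1*(-12) = 9 + 12 = 21)
n = -1/2 ≈ -0.50000
o*(-14 + n) = 21*(-14 - 1/2) = 21*(-29/2) = -609/2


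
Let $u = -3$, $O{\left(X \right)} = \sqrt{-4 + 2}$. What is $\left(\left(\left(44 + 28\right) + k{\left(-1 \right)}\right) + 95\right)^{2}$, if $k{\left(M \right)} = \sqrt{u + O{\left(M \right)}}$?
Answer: $\left(167 + \sqrt{-3 + i \sqrt{2}}\right)^{2} \approx 28019.0 + 594.99 i$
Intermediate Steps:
$O{\left(X \right)} = i \sqrt{2}$ ($O{\left(X \right)} = \sqrt{-2} = i \sqrt{2}$)
$k{\left(M \right)} = \sqrt{-3 + i \sqrt{2}}$
$\left(\left(\left(44 + 28\right) + k{\left(-1 \right)}\right) + 95\right)^{2} = \left(\left(\left(44 + 28\right) + \sqrt{-3 + i \sqrt{2}}\right) + 95\right)^{2} = \left(\left(72 + \sqrt{-3 + i \sqrt{2}}\right) + 95\right)^{2} = \left(167 + \sqrt{-3 + i \sqrt{2}}\right)^{2}$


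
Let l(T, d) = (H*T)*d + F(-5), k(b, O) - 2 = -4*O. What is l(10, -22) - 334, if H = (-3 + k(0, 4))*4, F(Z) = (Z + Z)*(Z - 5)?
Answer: 14726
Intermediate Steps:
k(b, O) = 2 - 4*O
F(Z) = 2*Z*(-5 + Z) (F(Z) = (2*Z)*(-5 + Z) = 2*Z*(-5 + Z))
H = -68 (H = (-3 + (2 - 4*4))*4 = (-3 + (2 - 16))*4 = (-3 - 14)*4 = -17*4 = -68)
l(T, d) = 100 - 68*T*d (l(T, d) = (-68*T)*d + 2*(-5)*(-5 - 5) = -68*T*d + 2*(-5)*(-10) = -68*T*d + 100 = 100 - 68*T*d)
l(10, -22) - 334 = (100 - 68*10*(-22)) - 334 = (100 + 14960) - 334 = 15060 - 334 = 14726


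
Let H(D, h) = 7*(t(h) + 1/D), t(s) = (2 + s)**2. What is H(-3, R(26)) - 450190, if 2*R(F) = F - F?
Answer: -1350493/3 ≈ -4.5016e+5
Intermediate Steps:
R(F) = 0 (R(F) = (F - F)/2 = (1/2)*0 = 0)
H(D, h) = 7/D + 7*(2 + h)**2 (H(D, h) = 7*((2 + h)**2 + 1/D) = 7*(1/D + (2 + h)**2) = 7/D + 7*(2 + h)**2)
H(-3, R(26)) - 450190 = (7/(-3) + 7*(2 + 0)**2) - 450190 = (7*(-1/3) + 7*2**2) - 450190 = (-7/3 + 7*4) - 450190 = (-7/3 + 28) - 450190 = 77/3 - 450190 = -1350493/3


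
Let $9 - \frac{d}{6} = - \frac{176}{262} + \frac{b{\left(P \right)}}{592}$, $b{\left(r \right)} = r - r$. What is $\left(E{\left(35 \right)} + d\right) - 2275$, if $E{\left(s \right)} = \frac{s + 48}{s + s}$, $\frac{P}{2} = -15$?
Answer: $- \frac{20318737}{9170} \approx -2215.8$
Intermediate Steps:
$P = -30$ ($P = 2 \left(-15\right) = -30$)
$b{\left(r \right)} = 0$
$d = \frac{7602}{131}$ ($d = 54 - 6 \left(- \frac{176}{262} + \frac{0}{592}\right) = 54 - 6 \left(\left(-176\right) \frac{1}{262} + 0 \cdot \frac{1}{592}\right) = 54 - 6 \left(- \frac{88}{131} + 0\right) = 54 - - \frac{528}{131} = 54 + \frac{528}{131} = \frac{7602}{131} \approx 58.031$)
$E{\left(s \right)} = \frac{48 + s}{2 s}$
$\left(E{\left(35 \right)} + d\right) - 2275 = \left(\frac{48 + 35}{2 \cdot 35} + \frac{7602}{131}\right) - 2275 = \left(\frac{1}{2} \cdot \frac{1}{35} \cdot 83 + \frac{7602}{131}\right) - 2275 = \left(\frac{83}{70} + \frac{7602}{131}\right) - 2275 = \frac{543013}{9170} - 2275 = - \frac{20318737}{9170}$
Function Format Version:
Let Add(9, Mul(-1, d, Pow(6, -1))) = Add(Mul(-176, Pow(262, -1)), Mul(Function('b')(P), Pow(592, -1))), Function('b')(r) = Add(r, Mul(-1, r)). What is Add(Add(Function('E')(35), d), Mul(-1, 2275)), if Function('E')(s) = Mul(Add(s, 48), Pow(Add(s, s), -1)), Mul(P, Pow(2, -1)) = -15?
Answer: Rational(-20318737, 9170) ≈ -2215.8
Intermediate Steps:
P = -30 (P = Mul(2, -15) = -30)
Function('b')(r) = 0
d = Rational(7602, 131) (d = Add(54, Mul(-6, Add(Mul(-176, Pow(262, -1)), Mul(0, Pow(592, -1))))) = Add(54, Mul(-6, Add(Mul(-176, Rational(1, 262)), Mul(0, Rational(1, 592))))) = Add(54, Mul(-6, Add(Rational(-88, 131), 0))) = Add(54, Mul(-6, Rational(-88, 131))) = Add(54, Rational(528, 131)) = Rational(7602, 131) ≈ 58.031)
Function('E')(s) = Mul(Rational(1, 2), Pow(s, -1), Add(48, s)) (Function('E')(s) = Mul(Add(48, s), Pow(Mul(2, s), -1)) = Mul(Add(48, s), Mul(Rational(1, 2), Pow(s, -1))) = Mul(Rational(1, 2), Pow(s, -1), Add(48, s)))
Add(Add(Function('E')(35), d), Mul(-1, 2275)) = Add(Add(Mul(Rational(1, 2), Pow(35, -1), Add(48, 35)), Rational(7602, 131)), Mul(-1, 2275)) = Add(Add(Mul(Rational(1, 2), Rational(1, 35), 83), Rational(7602, 131)), -2275) = Add(Add(Rational(83, 70), Rational(7602, 131)), -2275) = Add(Rational(543013, 9170), -2275) = Rational(-20318737, 9170)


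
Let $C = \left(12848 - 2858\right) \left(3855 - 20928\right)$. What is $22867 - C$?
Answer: $170582137$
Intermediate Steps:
$C = -170559270$ ($C = 9990 \left(-17073\right) = -170559270$)
$22867 - C = 22867 - -170559270 = 22867 + 170559270 = 170582137$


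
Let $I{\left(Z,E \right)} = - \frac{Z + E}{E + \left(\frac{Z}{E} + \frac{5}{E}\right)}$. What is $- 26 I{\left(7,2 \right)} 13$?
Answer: $\frac{1521}{4} \approx 380.25$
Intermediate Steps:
$I{\left(Z,E \right)} = - \frac{E + Z}{E + \frac{5}{E} + \frac{Z}{E}}$ ($I{\left(Z,E \right)} = - \frac{E + Z}{E + \left(\frac{5}{E} + \frac{Z}{E}\right)} = - \frac{E + Z}{E + \frac{5}{E} + \frac{Z}{E}}$)
$- 26 I{\left(7,2 \right)} 13 = - 26 \left(\left(-1\right) 2 \frac{1}{5 + 7 + 2^{2}} \left(2 + 7\right)\right) 13 = - 26 \left(\left(-1\right) 2 \frac{1}{5 + 7 + 4} \cdot 9\right) 13 = - 26 \left(\left(-1\right) 2 \cdot \frac{1}{16} \cdot 9\right) 13 = \left(-26\right) \left(- \frac{9}{8}\right) 13 = \frac{117}{4} \cdot 13 = \frac{1521}{4}$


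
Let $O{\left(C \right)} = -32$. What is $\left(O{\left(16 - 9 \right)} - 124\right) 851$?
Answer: $-132756$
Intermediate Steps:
$\left(O{\left(16 - 9 \right)} - 124\right) 851 = \left(-32 - 124\right) 851 = \left(-156\right) 851 = -132756$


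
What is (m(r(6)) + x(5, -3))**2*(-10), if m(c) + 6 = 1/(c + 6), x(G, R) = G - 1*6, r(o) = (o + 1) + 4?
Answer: -139240/289 ≈ -481.80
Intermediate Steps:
r(o) = 5 + o (r(o) = (1 + o) + 4 = 5 + o)
x(G, R) = -6 + G (x(G, R) = G - 6 = -6 + G)
m(c) = -6 + 1/(6 + c) (m(c) = -6 + 1/(c + 6) = -6 + 1/(6 + c))
(m(r(6)) + x(5, -3))**2*(-10) = ((-35 - 6*(5 + 6))/(6 + (5 + 6)) + (-6 + 5))**2*(-10) = ((-35 - 6*11)/(6 + 11) - 1)**2*(-10) = ((-35 - 66)/17 - 1)**2*(-10) = ((1/17)*(-101) - 1)**2*(-10) = (-101/17 - 1)**2*(-10) = (-118/17)**2*(-10) = (13924/289)*(-10) = -139240/289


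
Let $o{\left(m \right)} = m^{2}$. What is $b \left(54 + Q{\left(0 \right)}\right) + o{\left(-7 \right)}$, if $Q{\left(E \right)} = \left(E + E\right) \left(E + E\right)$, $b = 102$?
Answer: $5557$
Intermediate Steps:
$Q{\left(E \right)} = 4 E^{2}$ ($Q{\left(E \right)} = 2 E 2 E = 4 E^{2}$)
$b \left(54 + Q{\left(0 \right)}\right) + o{\left(-7 \right)} = 102 \left(54 + 4 \cdot 0^{2}\right) + \left(-7\right)^{2} = 102 \left(54 + 4 \cdot 0\right) + 49 = 102 \left(54 + 0\right) + 49 = 102 \cdot 54 + 49 = 5508 + 49 = 5557$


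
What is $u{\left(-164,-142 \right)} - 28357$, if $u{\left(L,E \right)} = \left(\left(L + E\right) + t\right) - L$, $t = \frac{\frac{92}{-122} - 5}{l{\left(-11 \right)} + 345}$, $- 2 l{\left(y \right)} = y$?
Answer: $- \frac{1218646441}{42761} \approx -28499.0$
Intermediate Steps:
$l{\left(y \right)} = - \frac{y}{2}$
$t = - \frac{702}{42761}$ ($t = \frac{\frac{92}{-122} - 5}{\left(- \frac{1}{2}\right) \left(-11\right) + 345} = \frac{92 \left(- \frac{1}{122}\right) - 5}{\frac{11}{2} + 345} = \frac{- \frac{46}{61} - 5}{\frac{701}{2}} = \left(- \frac{351}{61}\right) \frac{2}{701} = - \frac{702}{42761} \approx -0.016417$)
$u{\left(L,E \right)} = - \frac{702}{42761} + E$ ($u{\left(L,E \right)} = \left(\left(L + E\right) - \frac{702}{42761}\right) - L = \left(\left(E + L\right) - \frac{702}{42761}\right) - L = \left(- \frac{702}{42761} + E + L\right) - L = - \frac{702}{42761} + E$)
$u{\left(-164,-142 \right)} - 28357 = \left(- \frac{702}{42761} - 142\right) - 28357 = - \frac{6072764}{42761} - 28357 = - \frac{1218646441}{42761}$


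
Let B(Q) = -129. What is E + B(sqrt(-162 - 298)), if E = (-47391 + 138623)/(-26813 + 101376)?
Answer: -9527395/74563 ≈ -127.78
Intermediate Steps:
E = 91232/74563 ≈ 1.2236
E + B(sqrt(-162 - 298)) = 91232/74563 - 129 = -9527395/74563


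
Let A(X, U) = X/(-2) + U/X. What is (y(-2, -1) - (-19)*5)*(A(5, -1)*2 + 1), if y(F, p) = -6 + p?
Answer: -1936/5 ≈ -387.20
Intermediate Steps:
A(X, U) = -X/2 + U/X (A(X, U) = X*(-1/2) + U/X = -X/2 + U/X)
(y(-2, -1) - (-19)*5)*(A(5, -1)*2 + 1) = ((-6 - 1) - (-19)*5)*((-1/2*5 - 1/5)*2 + 1) = (-7 - 1*(-95))*((-5/2 - 1*1/5)*2 + 1) = (-7 + 95)*((-5/2 - 1/5)*2 + 1) = 88*(-27/10*2 + 1) = 88*(-27/5 + 1) = 88*(-22/5) = -1936/5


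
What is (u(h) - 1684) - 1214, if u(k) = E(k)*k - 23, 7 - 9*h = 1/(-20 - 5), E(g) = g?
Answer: -147844649/50625 ≈ -2920.4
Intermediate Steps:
h = 176/225 (h = 7/9 - 1/(9*(-20 - 5)) = 7/9 - 1/9/(-25) = 7/9 - 1/9*(-1/25) = 7/9 + 1/225 = 176/225 ≈ 0.78222)
u(k) = -23 + k**2 (u(k) = k*k - 23 = k**2 - 23 = -23 + k**2)
(u(h) - 1684) - 1214 = ((-23 + (176/225)**2) - 1684) - 1214 = ((-23 + 30976/50625) - 1684) - 1214 = (-1133399/50625 - 1684) - 1214 = -86385899/50625 - 1214 = -147844649/50625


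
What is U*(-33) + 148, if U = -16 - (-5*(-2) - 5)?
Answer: 841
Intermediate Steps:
U = -21 (U = -16 - (10 - 5) = -16 - 1*5 = -16 - 5 = -21)
U*(-33) + 148 = -21*(-33) + 148 = 693 + 148 = 841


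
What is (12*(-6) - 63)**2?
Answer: 18225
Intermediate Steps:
(12*(-6) - 63)**2 = (-72 - 63)**2 = (-135)**2 = 18225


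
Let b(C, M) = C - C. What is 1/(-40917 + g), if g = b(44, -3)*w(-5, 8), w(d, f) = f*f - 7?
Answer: -1/40917 ≈ -2.4440e-5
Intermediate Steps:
b(C, M) = 0
w(d, f) = -7 + f**2 (w(d, f) = f**2 - 7 = -7 + f**2)
g = 0 (g = 0*(-7 + 8**2) = 0*(-7 + 64) = 0*57 = 0)
1/(-40917 + g) = 1/(-40917 + 0) = 1/(-40917) = -1/40917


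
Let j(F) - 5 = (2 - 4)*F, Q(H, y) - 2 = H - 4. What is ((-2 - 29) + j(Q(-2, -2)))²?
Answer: 324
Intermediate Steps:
Q(H, y) = -2 + H (Q(H, y) = 2 + (H - 4) = 2 + (-4 + H) = -2 + H)
j(F) = 5 - 2*F (j(F) = 5 + (2 - 4)*F = 5 - 2*F)
((-2 - 29) + j(Q(-2, -2)))² = ((-2 - 29) + (5 - 2*(-2 - 2)))² = (-31 + (5 - 2*(-4)))² = (-31 + (5 + 8))² = (-31 + 13)² = (-18)² = 324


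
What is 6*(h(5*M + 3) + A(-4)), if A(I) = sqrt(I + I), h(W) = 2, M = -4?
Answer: 12 + 12*I*sqrt(2) ≈ 12.0 + 16.971*I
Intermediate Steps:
A(I) = sqrt(2)*sqrt(I) (A(I) = sqrt(2*I) = sqrt(2)*sqrt(I))
6*(h(5*M + 3) + A(-4)) = 6*(2 + sqrt(2)*sqrt(-4)) = 6*(2 + sqrt(2)*(2*I)) = 6*(2 + 2*I*sqrt(2)) = 12 + 12*I*sqrt(2)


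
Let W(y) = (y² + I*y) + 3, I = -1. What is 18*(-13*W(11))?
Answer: -26442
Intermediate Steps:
W(y) = 3 + y² - y (W(y) = (y² - y) + 3 = 3 + y² - y)
18*(-13*W(11)) = 18*(-13*(3 + 11² - 1*11)) = 18*(-13*(3 + 121 - 11)) = 18*(-13*113) = 18*(-1469) = -26442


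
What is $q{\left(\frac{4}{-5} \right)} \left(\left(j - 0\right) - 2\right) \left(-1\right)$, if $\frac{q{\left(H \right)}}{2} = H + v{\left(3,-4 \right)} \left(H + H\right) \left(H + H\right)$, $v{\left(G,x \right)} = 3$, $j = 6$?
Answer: $- \frac{1376}{25} \approx -55.04$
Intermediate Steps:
$q{\left(H \right)} = 2 H + 24 H^{2}$ ($q{\left(H \right)} = 2 \left(H + 3 \left(H + H\right) \left(H + H\right)\right) = 2 \left(H + 3 \cdot 2 H 2 H\right) = 2 \left(H + 3 \cdot 4 H^{2}\right) = 2 \left(H + 12 H^{2}\right) = 2 H + 24 H^{2}$)
$q{\left(\frac{4}{-5} \right)} \left(\left(j - 0\right) - 2\right) \left(-1\right) = 2 \frac{4}{-5} \left(1 + 12 \frac{4}{-5}\right) \left(\left(6 - 0\right) - 2\right) \left(-1\right) = 2 \cdot 4 \left(- \frac{1}{5}\right) \left(1 + 12 \cdot 4 \left(- \frac{1}{5}\right)\right) \left(\left(6 + 0\right) - 2\right) \left(-1\right) = 2 \left(- \frac{4}{5}\right) \left(1 + 12 \left(- \frac{4}{5}\right)\right) \left(6 - 2\right) \left(-1\right) = 2 \left(- \frac{4}{5}\right) \left(1 - \frac{48}{5}\right) 4 \left(-1\right) = 2 \left(- \frac{4}{5}\right) \left(- \frac{43}{5}\right) \left(-4\right) = \frac{344}{25} \left(-4\right) = - \frac{1376}{25}$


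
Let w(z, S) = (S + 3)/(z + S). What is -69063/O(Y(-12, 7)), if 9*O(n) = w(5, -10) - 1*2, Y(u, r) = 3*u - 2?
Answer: 1035945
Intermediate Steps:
Y(u, r) = -2 + 3*u
w(z, S) = (3 + S)/(S + z)
O(n) = -1/15 (O(n) = ((3 - 10)/(-10 + 5) - 1*2)/9 = (-7/(-5) - 2)/9 = (-⅕*(-7) - 2)/9 = (7/5 - 2)/9 = (⅑)*(-⅗) = -1/15)
-69063/O(Y(-12, 7)) = -69063/(-1/15) = -69063*(-15) = 1035945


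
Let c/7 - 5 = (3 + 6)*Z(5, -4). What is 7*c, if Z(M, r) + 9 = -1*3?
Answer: -5047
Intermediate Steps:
Z(M, r) = -12 (Z(M, r) = -9 - 1*3 = -9 - 3 = -12)
c = -721 (c = 35 + 7*((3 + 6)*(-12)) = 35 + 7*(9*(-12)) = 35 + 7*(-108) = 35 - 756 = -721)
7*c = 7*(-721) = -5047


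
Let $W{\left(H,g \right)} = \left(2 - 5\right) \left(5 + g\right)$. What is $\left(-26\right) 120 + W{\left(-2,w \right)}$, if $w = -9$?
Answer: $-3108$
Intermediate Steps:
$W{\left(H,g \right)} = -15 - 3 g$ ($W{\left(H,g \right)} = - 3 \left(5 + g\right) = -15 - 3 g$)
$\left(-26\right) 120 + W{\left(-2,w \right)} = \left(-26\right) 120 - -12 = -3120 + \left(-15 + 27\right) = -3120 + 12 = -3108$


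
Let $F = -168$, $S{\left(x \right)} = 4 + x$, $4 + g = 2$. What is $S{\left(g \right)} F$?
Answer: $-336$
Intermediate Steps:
$g = -2$ ($g = -4 + 2 = -2$)
$S{\left(g \right)} F = \left(4 - 2\right) \left(-168\right) = 2 \left(-168\right) = -336$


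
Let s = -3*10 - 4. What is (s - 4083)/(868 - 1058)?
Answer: 4117/190 ≈ 21.668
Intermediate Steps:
s = -34 (s = -30 - 4 = -34)
(s - 4083)/(868 - 1058) = (-34 - 4083)/(868 - 1058) = -4117/(-190) = -4117*(-1/190) = 4117/190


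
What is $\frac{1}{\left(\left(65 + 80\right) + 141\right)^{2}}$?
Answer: $\frac{1}{81796} \approx 1.2226 \cdot 10^{-5}$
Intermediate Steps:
$\frac{1}{\left(\left(65 + 80\right) + 141\right)^{2}} = \frac{1}{\left(145 + 141\right)^{2}} = \frac{1}{286^{2}} = \frac{1}{81796}$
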